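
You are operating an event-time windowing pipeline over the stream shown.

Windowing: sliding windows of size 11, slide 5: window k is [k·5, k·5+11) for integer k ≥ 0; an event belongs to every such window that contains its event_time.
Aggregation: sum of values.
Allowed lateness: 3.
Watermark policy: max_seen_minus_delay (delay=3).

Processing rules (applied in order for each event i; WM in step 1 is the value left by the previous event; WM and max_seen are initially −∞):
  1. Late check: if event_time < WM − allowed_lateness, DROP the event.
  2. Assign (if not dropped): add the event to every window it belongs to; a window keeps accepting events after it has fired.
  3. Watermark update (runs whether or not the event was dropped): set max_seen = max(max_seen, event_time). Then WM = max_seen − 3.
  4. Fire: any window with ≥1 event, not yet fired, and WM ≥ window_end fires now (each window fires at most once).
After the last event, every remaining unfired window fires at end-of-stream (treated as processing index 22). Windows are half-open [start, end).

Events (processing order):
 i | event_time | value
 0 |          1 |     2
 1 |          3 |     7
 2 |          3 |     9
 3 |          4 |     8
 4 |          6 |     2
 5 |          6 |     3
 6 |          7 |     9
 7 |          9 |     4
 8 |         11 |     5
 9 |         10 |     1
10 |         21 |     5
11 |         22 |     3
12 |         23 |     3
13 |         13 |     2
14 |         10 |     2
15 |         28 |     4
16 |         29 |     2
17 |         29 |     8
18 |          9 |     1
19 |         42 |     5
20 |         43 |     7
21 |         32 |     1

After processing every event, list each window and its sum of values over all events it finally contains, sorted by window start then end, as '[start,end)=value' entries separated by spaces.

[0,11)=45 [5,16)=24 [10,21)=6 [15,26)=11 [20,31)=25 [25,36)=14 [35,46)=12 [40,51)=12

i=0 t=1 v=2: → [0,11); WM=-2
i=1 t=3 v=7: → [0,11); WM=0
i=2 t=3 v=9: → [0,11); WM=0
i=3 t=4 v=8: → [0,11); WM=1
i=4 t=6 v=2: → [5,16),[0,11); WM=3
i=5 t=6 v=3: → [5,16),[0,11); WM=3
i=6 t=7 v=9: → [5,16),[0,11); WM=4
i=7 t=9 v=4: → [5,16),[0,11); WM=6
i=8 t=11 v=5: → [10,21),[5,16); WM=8
i=9 t=10 v=1: → [10,21),[5,16),[0,11); WM=8
i=10 t=21 v=5: → [20,31),[15,26); WM=18; [0,11) fires=45 [5,16) fires=24
i=11 t=22 v=3: → [20,31),[15,26); WM=19
i=12 t=23 v=3: → [20,31),[15,26); WM=20
i=13 t=13 v=2: DROP (t<20-3); WM=20
i=14 t=10 v=2: DROP (t<20-3); WM=20
i=15 t=28 v=4: → [25,36),[20,31); WM=25; [10,21) fires=6
i=16 t=29 v=2: → [25,36),[20,31); WM=26; [15,26) fires=11
i=17 t=29 v=8: → [25,36),[20,31); WM=26
i=18 t=9 v=1: DROP (t<26-3); WM=26
i=19 t=42 v=5: → [40,51),[35,46); WM=39; [20,31) fires=25 [25,36) fires=14
i=20 t=43 v=7: → [40,51),[35,46); WM=40
i=21 t=32 v=1: DROP (t<40-3); WM=40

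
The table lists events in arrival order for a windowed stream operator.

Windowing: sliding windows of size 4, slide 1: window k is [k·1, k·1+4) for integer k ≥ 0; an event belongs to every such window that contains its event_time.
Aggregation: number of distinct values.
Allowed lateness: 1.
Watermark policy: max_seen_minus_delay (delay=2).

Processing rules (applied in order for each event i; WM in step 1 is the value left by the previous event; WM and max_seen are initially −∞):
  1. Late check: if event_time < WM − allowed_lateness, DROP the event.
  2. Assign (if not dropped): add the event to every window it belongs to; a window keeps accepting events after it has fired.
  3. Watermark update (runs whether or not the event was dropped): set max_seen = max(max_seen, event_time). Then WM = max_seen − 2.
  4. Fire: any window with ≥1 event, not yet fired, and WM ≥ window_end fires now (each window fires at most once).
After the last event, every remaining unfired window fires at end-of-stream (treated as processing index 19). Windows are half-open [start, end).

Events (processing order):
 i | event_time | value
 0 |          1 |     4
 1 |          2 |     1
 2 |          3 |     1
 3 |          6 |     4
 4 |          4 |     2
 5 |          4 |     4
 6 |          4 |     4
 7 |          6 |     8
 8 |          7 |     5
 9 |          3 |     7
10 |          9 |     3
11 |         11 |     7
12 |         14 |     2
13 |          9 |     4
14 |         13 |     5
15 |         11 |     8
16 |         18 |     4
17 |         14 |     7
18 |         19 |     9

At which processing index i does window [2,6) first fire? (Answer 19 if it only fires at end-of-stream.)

10

i=0 t=1 v=4: → [1,5),[0,4); WM=-1
i=1 t=2 v=1: → [2,6),[1,5),[0,4); WM=0
i=2 t=3 v=1: → [3,7),[2,6),[1,5),[0,4); WM=1
i=3 t=6 v=4: → [6,10),[5,9),[4,8),[3,7); WM=4; [0,4) fires=2
i=4 t=4 v=2: → [4,8),[3,7),[2,6),[1,5); WM=4
i=5 t=4 v=4: → [4,8),[3,7),[2,6),[1,5); WM=4
i=6 t=4 v=4: → [4,8),[3,7),[2,6),[1,5); WM=4
i=7 t=6 v=8: → [6,10),[5,9),[4,8),[3,7); WM=4
i=8 t=7 v=5: → [7,11),[6,10),[5,9),[4,8); WM=5; [1,5) fires=3
i=9 t=3 v=7: DROP (t<5-1); WM=5
i=10 t=9 v=3: → [9,13),[8,12),[7,11),[6,10); WM=7; [2,6) fires=3 [3,7) fires=4
i=11 t=11 v=7: → [11,15),[10,14),[9,13),[8,12); WM=9; [4,8) fires=4 [5,9) fires=3
i=12 t=14 v=2: → [14,18),[13,17),[12,16),[11,15); WM=12; [6,10) fires=4 [7,11) fires=2 [8,12) fires=2
i=13 t=9 v=4: DROP (t<12-1); WM=12
i=14 t=13 v=5: → [13,17),[12,16),[11,15),[10,14); WM=12
i=15 t=11 v=8: → [11,15),[10,14),[9,13),[8,12); WM=12
i=16 t=18 v=4: → [18,22),[17,21),[16,20),[15,19); WM=16; [9,13) fires=3 [10,14) fires=3 [11,15) fires=4 [12,16) fires=2
i=17 t=14 v=7: DROP (t<16-1); WM=16
i=18 t=19 v=9: → [19,23),[18,22),[17,21),[16,20); WM=17; [13,17) fires=2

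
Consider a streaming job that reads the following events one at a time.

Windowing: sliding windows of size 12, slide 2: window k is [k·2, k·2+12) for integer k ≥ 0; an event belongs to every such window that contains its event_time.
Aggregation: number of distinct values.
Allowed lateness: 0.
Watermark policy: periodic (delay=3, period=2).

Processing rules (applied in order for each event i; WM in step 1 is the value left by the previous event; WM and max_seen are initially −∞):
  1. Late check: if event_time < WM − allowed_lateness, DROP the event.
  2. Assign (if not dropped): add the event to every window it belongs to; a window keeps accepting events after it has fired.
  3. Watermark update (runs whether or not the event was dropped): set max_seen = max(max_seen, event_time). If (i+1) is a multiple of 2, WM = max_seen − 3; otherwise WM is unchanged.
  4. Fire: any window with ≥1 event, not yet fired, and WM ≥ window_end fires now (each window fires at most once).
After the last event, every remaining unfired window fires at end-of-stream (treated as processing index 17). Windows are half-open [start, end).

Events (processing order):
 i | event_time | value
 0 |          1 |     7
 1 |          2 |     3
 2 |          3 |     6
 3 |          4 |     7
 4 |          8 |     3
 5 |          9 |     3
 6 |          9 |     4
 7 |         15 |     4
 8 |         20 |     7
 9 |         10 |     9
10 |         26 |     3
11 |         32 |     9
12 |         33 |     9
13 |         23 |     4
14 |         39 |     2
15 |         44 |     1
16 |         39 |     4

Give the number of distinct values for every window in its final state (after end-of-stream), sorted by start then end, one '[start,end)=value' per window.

i=0 t=1 v=7: → [0,12); WM=−∞
i=1 t=2 v=3: → [2,14),[0,12); WM=-1
i=2 t=3 v=6: → [2,14),[0,12); WM=-1
i=3 t=4 v=7: → [4,16),[2,14),[0,12); WM=1
i=4 t=8 v=3: → [8,20),[6,18),[4,16),[2,14),[0,12); WM=1
i=5 t=9 v=3: → [8,20),[6,18),[4,16),[2,14),[0,12); WM=6
i=6 t=9 v=4: → [8,20),[6,18),[4,16),[2,14),[0,12); WM=6
i=7 t=15 v=4: → [14,26),[12,24),[10,22),[8,20),[6,18),[4,16); WM=12; [0,12) fires=4
i=8 t=20 v=7: → [20,32),[18,30),[16,28),[14,26),[12,24),[10,22); WM=12
i=9 t=10 v=9: DROP (t<12-0); WM=17; [2,14) fires=4 [4,16) fires=3
i=10 t=26 v=3: → [26,38),[24,36),[22,34),[20,32),[18,30),[16,28); WM=17
i=11 t=32 v=9: → [32,44),[30,42),[28,40),[26,38),[24,36),[22,34); WM=29; [6,18) fires=2 [8,20) fires=2 [10,22) fires=2 [12,24) fires=2 [14,26) fires=2 [16,28) fires=2
i=12 t=33 v=9: → [32,44),[30,42),[28,40),[26,38),[24,36),[22,34); WM=29
i=13 t=23 v=4: DROP (t<29-0); WM=30; [18,30) fires=2
i=14 t=39 v=2: → [38,50),[36,48),[34,46),[32,44),[30,42),[28,40); WM=30
i=15 t=44 v=1: → [44,56),[42,54),[40,52),[38,50),[36,48),[34,46); WM=41; [20,32) fires=2 [22,34) fires=2 [24,36) fires=2 [26,38) fires=2 [28,40) fires=2
i=16 t=39 v=4: DROP (t<41-0); WM=41

[0,12)=4 [2,14)=4 [4,16)=3 [6,18)=2 [8,20)=2 [10,22)=2 [12,24)=2 [14,26)=2 [16,28)=2 [18,30)=2 [20,32)=2 [22,34)=2 [24,36)=2 [26,38)=2 [28,40)=2 [30,42)=2 [32,44)=2 [34,46)=2 [36,48)=2 [38,50)=2 [40,52)=1 [42,54)=1 [44,56)=1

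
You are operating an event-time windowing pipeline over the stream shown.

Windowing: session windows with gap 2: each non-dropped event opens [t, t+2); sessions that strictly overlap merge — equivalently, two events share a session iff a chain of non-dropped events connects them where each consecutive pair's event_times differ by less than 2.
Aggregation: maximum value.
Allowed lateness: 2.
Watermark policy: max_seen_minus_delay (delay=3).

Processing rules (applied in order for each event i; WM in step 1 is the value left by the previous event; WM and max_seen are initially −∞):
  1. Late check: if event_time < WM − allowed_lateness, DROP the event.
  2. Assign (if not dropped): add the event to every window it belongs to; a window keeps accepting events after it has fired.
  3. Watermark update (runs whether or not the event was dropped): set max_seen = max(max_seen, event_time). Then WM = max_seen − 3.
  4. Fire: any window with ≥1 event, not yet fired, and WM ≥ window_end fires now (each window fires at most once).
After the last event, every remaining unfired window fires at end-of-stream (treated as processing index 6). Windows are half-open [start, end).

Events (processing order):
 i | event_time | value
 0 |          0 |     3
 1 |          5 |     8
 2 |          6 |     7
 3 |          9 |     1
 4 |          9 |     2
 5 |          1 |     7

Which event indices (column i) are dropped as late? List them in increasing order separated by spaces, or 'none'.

i=0 t=0 v=3: → [0,2); WM=-3
i=1 t=5 v=8: → [5,7); WM=2
i=2 t=6 v=7: → [5,8); WM=3
i=3 t=9 v=1: → [9,11); WM=6
i=4 t=9 v=2: → [9,11); WM=6
i=5 t=1 v=7: DROP (t<6-2); WM=6

5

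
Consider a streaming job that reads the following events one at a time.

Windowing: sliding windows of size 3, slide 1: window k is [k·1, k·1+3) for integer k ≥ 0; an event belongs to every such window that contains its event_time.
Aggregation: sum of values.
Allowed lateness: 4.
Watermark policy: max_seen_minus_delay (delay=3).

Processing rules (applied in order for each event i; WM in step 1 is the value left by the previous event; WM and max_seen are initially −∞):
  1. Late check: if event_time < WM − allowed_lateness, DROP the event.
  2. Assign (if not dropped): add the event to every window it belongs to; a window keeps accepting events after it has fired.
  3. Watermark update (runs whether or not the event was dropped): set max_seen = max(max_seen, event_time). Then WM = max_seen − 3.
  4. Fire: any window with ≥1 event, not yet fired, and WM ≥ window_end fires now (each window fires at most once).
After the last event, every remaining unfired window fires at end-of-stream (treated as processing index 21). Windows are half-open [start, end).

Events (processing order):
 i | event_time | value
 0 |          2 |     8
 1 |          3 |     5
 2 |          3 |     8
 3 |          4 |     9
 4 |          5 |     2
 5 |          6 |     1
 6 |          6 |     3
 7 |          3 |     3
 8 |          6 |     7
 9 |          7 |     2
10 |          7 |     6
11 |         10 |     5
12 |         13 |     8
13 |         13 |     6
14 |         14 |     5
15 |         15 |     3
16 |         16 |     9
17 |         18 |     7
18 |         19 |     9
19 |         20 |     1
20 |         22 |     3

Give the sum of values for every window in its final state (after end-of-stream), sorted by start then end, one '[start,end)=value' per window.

i=0 t=2 v=8: → [2,5),[1,4),[0,3); WM=-1
i=1 t=3 v=5: → [3,6),[2,5),[1,4); WM=0
i=2 t=3 v=8: → [3,6),[2,5),[1,4); WM=0
i=3 t=4 v=9: → [4,7),[3,6),[2,5); WM=1
i=4 t=5 v=2: → [5,8),[4,7),[3,6); WM=2
i=5 t=6 v=1: → [6,9),[5,8),[4,7); WM=3; [0,3) fires=8
i=6 t=6 v=3: → [6,9),[5,8),[4,7); WM=3
i=7 t=3 v=3: → [3,6),[2,5),[1,4); WM=3
i=8 t=6 v=7: → [6,9),[5,8),[4,7); WM=3
i=9 t=7 v=2: → [7,10),[6,9),[5,8); WM=4; [1,4) fires=24
i=10 t=7 v=6: → [7,10),[6,9),[5,8); WM=4
i=11 t=10 v=5: → [10,13),[9,12),[8,11); WM=7; [2,5) fires=33 [3,6) fires=27 [4,7) fires=22
i=12 t=13 v=8: → [13,16),[12,15),[11,14); WM=10; [5,8) fires=21 [6,9) fires=19 [7,10) fires=8
i=13 t=13 v=6: → [13,16),[12,15),[11,14); WM=10
i=14 t=14 v=5: → [14,17),[13,16),[12,15); WM=11; [8,11) fires=5
i=15 t=15 v=3: → [15,18),[14,17),[13,16); WM=12; [9,12) fires=5
i=16 t=16 v=9: → [16,19),[15,18),[14,17); WM=13; [10,13) fires=5
i=17 t=18 v=7: → [18,21),[17,20),[16,19); WM=15; [11,14) fires=14 [12,15) fires=19
i=18 t=19 v=9: → [19,22),[18,21),[17,20); WM=16; [13,16) fires=22
i=19 t=20 v=1: → [20,23),[19,22),[18,21); WM=17; [14,17) fires=17
i=20 t=22 v=3: → [22,25),[21,24),[20,23); WM=19; [15,18) fires=12 [16,19) fires=16

[0,3)=8 [1,4)=24 [2,5)=33 [3,6)=27 [4,7)=22 [5,8)=21 [6,9)=19 [7,10)=8 [8,11)=5 [9,12)=5 [10,13)=5 [11,14)=14 [12,15)=19 [13,16)=22 [14,17)=17 [15,18)=12 [16,19)=16 [17,20)=16 [18,21)=17 [19,22)=10 [20,23)=4 [21,24)=3 [22,25)=3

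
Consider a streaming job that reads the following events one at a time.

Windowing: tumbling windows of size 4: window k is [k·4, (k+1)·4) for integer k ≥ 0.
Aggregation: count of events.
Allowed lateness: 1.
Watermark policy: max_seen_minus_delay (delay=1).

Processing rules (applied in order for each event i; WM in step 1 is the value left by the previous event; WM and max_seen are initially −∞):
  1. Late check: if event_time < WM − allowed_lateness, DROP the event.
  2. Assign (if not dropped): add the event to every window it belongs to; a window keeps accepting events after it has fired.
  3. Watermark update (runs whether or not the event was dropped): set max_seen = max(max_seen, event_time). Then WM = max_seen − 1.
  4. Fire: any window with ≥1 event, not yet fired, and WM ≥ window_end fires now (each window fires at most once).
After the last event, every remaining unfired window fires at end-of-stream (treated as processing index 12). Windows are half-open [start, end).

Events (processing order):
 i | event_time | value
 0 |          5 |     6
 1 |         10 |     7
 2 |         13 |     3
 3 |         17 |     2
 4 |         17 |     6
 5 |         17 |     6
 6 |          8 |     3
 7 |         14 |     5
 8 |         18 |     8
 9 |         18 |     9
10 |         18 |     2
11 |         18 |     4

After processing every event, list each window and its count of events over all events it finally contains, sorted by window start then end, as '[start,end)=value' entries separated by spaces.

i=0 t=5 v=6: → [4,8); WM=4
i=1 t=10 v=7: → [8,12); WM=9; [4,8) fires=1
i=2 t=13 v=3: → [12,16); WM=12; [8,12) fires=1
i=3 t=17 v=2: → [16,20); WM=16; [12,16) fires=1
i=4 t=17 v=6: → [16,20); WM=16
i=5 t=17 v=6: → [16,20); WM=16
i=6 t=8 v=3: DROP (t<16-1); WM=16
i=7 t=14 v=5: DROP (t<16-1); WM=16
i=8 t=18 v=8: → [16,20); WM=17
i=9 t=18 v=9: → [16,20); WM=17
i=10 t=18 v=2: → [16,20); WM=17
i=11 t=18 v=4: → [16,20); WM=17

[4,8)=1 [8,12)=1 [12,16)=1 [16,20)=7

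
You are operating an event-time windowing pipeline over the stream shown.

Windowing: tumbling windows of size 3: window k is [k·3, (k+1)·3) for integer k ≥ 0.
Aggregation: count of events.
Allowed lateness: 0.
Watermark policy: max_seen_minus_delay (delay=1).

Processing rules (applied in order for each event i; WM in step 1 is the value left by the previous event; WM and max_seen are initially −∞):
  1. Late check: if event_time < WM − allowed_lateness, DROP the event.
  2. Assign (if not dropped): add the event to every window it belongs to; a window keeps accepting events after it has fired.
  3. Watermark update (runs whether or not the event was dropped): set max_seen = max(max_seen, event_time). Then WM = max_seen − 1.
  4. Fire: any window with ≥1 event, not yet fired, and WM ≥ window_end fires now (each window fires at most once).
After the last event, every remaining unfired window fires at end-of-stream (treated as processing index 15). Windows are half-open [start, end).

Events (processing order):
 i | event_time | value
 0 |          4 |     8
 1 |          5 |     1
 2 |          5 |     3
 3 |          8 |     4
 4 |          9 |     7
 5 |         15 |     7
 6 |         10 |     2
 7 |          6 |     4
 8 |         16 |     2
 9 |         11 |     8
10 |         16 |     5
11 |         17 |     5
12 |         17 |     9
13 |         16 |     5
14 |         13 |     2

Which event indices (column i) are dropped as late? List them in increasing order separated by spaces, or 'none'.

6 7 9 14

i=0 t=4 v=8: → [3,6); WM=3
i=1 t=5 v=1: → [3,6); WM=4
i=2 t=5 v=3: → [3,6); WM=4
i=3 t=8 v=4: → [6,9); WM=7; [3,6) fires=3
i=4 t=9 v=7: → [9,12); WM=8
i=5 t=15 v=7: → [15,18); WM=14; [6,9) fires=1 [9,12) fires=1
i=6 t=10 v=2: DROP (t<14-0); WM=14
i=7 t=6 v=4: DROP (t<14-0); WM=14
i=8 t=16 v=2: → [15,18); WM=15
i=9 t=11 v=8: DROP (t<15-0); WM=15
i=10 t=16 v=5: → [15,18); WM=15
i=11 t=17 v=5: → [15,18); WM=16
i=12 t=17 v=9: → [15,18); WM=16
i=13 t=16 v=5: → [15,18); WM=16
i=14 t=13 v=2: DROP (t<16-0); WM=16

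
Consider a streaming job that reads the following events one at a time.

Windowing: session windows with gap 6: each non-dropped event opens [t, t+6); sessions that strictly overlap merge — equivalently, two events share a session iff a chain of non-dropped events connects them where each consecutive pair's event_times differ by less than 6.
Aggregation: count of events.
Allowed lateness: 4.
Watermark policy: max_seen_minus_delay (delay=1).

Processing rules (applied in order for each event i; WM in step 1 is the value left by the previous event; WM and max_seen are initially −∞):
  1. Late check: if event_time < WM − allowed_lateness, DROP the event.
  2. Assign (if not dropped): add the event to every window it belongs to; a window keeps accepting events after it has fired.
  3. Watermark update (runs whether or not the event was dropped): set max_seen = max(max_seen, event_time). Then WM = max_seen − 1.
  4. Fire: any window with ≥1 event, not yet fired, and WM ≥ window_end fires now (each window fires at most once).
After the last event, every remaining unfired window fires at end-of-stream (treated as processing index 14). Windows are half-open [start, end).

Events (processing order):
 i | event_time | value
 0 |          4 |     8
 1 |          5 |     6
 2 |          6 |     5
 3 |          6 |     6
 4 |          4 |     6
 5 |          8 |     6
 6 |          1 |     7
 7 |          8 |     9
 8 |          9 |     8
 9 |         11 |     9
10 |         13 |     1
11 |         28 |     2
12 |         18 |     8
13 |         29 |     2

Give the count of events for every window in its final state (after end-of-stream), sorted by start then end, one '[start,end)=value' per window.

[4,19)=10 [28,35)=2

i=0 t=4 v=8: → [4,10); WM=3
i=1 t=5 v=6: → [4,11); WM=4
i=2 t=6 v=5: → [4,12); WM=5
i=3 t=6 v=6: → [4,12); WM=5
i=4 t=4 v=6: → [4,12); WM=5
i=5 t=8 v=6: → [4,14); WM=7
i=6 t=1 v=7: DROP (t<7-4); WM=7
i=7 t=8 v=9: → [4,14); WM=7
i=8 t=9 v=8: → [4,15); WM=8
i=9 t=11 v=9: → [4,17); WM=10
i=10 t=13 v=1: → [4,19); WM=12
i=11 t=28 v=2: → [28,34); WM=27
i=12 t=18 v=8: DROP (t<27-4); WM=27
i=13 t=29 v=2: → [28,35); WM=28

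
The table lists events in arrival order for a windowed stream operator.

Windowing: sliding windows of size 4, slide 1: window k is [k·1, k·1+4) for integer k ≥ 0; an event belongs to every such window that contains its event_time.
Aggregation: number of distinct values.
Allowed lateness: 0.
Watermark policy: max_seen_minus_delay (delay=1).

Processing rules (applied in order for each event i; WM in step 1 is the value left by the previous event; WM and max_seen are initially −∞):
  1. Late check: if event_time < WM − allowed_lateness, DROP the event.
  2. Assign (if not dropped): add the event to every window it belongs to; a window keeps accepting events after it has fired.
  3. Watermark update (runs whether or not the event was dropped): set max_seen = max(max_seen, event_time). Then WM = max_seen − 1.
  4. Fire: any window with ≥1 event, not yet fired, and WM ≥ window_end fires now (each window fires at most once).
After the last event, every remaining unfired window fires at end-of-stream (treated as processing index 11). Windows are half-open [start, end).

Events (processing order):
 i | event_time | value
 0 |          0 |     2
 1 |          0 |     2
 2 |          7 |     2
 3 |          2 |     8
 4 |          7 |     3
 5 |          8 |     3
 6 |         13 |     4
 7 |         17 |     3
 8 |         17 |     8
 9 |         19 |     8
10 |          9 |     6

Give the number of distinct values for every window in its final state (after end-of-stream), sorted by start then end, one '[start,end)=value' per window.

i=0 t=0 v=2: → [0,4); WM=-1
i=1 t=0 v=2: → [0,4); WM=-1
i=2 t=7 v=2: → [7,11),[6,10),[5,9),[4,8); WM=6; [0,4) fires=1
i=3 t=2 v=8: DROP (t<6-0); WM=6
i=4 t=7 v=3: → [7,11),[6,10),[5,9),[4,8); WM=6
i=5 t=8 v=3: → [8,12),[7,11),[6,10),[5,9); WM=7
i=6 t=13 v=4: → [13,17),[12,16),[11,15),[10,14); WM=12; [4,8) fires=2 [5,9) fires=2 [6,10) fires=2 [7,11) fires=2 [8,12) fires=1
i=7 t=17 v=3: → [17,21),[16,20),[15,19),[14,18); WM=16; [10,14) fires=1 [11,15) fires=1 [12,16) fires=1
i=8 t=17 v=8: → [17,21),[16,20),[15,19),[14,18); WM=16
i=9 t=19 v=8: → [19,23),[18,22),[17,21),[16,20); WM=18; [13,17) fires=1 [14,18) fires=2
i=10 t=9 v=6: DROP (t<18-0); WM=18

[0,4)=1 [4,8)=2 [5,9)=2 [6,10)=2 [7,11)=2 [8,12)=1 [10,14)=1 [11,15)=1 [12,16)=1 [13,17)=1 [14,18)=2 [15,19)=2 [16,20)=2 [17,21)=2 [18,22)=1 [19,23)=1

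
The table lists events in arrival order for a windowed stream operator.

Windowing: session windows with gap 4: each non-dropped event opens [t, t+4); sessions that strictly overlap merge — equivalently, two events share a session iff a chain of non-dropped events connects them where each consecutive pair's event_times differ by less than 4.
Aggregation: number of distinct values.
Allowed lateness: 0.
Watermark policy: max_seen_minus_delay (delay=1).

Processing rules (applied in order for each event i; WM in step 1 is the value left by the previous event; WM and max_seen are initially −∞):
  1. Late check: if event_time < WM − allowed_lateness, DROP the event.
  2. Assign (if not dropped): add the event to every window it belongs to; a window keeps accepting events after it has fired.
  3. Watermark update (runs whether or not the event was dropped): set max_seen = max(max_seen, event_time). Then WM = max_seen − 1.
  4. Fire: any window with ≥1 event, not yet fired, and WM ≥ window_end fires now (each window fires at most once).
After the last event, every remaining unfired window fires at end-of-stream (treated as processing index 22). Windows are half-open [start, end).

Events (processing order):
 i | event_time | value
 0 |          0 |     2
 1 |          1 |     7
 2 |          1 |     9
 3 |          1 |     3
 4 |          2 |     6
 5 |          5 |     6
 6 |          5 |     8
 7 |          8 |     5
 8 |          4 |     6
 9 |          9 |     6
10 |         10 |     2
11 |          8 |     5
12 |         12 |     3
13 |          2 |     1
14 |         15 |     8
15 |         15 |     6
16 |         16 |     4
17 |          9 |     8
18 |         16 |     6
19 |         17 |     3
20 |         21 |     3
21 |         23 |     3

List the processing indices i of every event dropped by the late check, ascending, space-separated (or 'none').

8 11 13 17

i=0 t=0 v=2: → [0,4); WM=-1
i=1 t=1 v=7: → [0,5); WM=0
i=2 t=1 v=9: → [0,5); WM=0
i=3 t=1 v=3: → [0,5); WM=0
i=4 t=2 v=6: → [0,6); WM=1
i=5 t=5 v=6: → [0,9); WM=4
i=6 t=5 v=8: → [0,9); WM=4
i=7 t=8 v=5: → [0,12); WM=7
i=8 t=4 v=6: DROP (t<7-0); WM=7
i=9 t=9 v=6: → [0,13); WM=8
i=10 t=10 v=2: → [0,14); WM=9
i=11 t=8 v=5: DROP (t<9-0); WM=9
i=12 t=12 v=3: → [0,16); WM=11
i=13 t=2 v=1: DROP (t<11-0); WM=11
i=14 t=15 v=8: → [0,19); WM=14
i=15 t=15 v=6: → [0,19); WM=14
i=16 t=16 v=4: → [0,20); WM=15
i=17 t=9 v=8: DROP (t<15-0); WM=15
i=18 t=16 v=6: → [0,20); WM=15
i=19 t=17 v=3: → [0,21); WM=16
i=20 t=21 v=3: → [21,25); WM=20
i=21 t=23 v=3: → [21,27); WM=22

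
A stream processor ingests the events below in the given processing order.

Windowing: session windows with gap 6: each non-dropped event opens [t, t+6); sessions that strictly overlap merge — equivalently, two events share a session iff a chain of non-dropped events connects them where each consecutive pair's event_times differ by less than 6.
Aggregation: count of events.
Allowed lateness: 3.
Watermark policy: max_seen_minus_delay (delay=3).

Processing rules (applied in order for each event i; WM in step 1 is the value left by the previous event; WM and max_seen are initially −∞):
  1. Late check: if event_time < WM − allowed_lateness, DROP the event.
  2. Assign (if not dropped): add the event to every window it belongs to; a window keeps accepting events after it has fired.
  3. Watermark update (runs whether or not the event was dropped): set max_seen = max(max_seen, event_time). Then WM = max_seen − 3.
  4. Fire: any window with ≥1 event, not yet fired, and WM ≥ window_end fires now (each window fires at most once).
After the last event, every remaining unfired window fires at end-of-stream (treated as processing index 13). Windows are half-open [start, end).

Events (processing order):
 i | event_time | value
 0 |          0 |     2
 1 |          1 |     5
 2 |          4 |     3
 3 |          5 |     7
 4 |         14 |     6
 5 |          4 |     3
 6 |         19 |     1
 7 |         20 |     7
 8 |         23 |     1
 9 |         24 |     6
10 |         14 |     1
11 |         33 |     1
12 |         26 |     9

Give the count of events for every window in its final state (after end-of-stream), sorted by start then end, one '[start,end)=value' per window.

[0,11)=4 [14,30)=5 [33,39)=1

i=0 t=0 v=2: → [0,6); WM=-3
i=1 t=1 v=5: → [0,7); WM=-2
i=2 t=4 v=3: → [0,10); WM=1
i=3 t=5 v=7: → [0,11); WM=2
i=4 t=14 v=6: → [14,20); WM=11
i=5 t=4 v=3: DROP (t<11-3); WM=11
i=6 t=19 v=1: → [14,25); WM=16
i=7 t=20 v=7: → [14,26); WM=17
i=8 t=23 v=1: → [14,29); WM=20
i=9 t=24 v=6: → [14,30); WM=21
i=10 t=14 v=1: DROP (t<21-3); WM=21
i=11 t=33 v=1: → [33,39); WM=30
i=12 t=26 v=9: DROP (t<30-3); WM=30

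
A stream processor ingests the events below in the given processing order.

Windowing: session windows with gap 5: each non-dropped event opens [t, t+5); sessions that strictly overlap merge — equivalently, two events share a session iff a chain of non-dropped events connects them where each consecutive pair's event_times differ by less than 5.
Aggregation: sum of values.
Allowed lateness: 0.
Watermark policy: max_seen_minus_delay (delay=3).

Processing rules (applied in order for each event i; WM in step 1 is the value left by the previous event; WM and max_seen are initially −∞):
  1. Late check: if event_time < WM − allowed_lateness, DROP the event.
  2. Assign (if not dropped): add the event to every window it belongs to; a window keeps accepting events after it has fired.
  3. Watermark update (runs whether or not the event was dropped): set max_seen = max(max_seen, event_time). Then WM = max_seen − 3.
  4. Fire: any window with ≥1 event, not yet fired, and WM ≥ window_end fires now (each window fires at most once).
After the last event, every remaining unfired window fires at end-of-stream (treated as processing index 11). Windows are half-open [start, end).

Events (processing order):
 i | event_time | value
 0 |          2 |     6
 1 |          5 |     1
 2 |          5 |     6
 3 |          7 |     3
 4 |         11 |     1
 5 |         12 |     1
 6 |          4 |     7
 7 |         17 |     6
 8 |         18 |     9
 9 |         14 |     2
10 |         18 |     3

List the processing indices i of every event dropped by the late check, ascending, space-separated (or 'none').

i=0 t=2 v=6: → [2,7); WM=-1
i=1 t=5 v=1: → [2,10); WM=2
i=2 t=5 v=6: → [2,10); WM=2
i=3 t=7 v=3: → [2,12); WM=4
i=4 t=11 v=1: → [2,16); WM=8
i=5 t=12 v=1: → [2,17); WM=9
i=6 t=4 v=7: DROP (t<9-0); WM=9
i=7 t=17 v=6: → [17,22); WM=14
i=8 t=18 v=9: → [17,23); WM=15
i=9 t=14 v=2: DROP (t<15-0); WM=15
i=10 t=18 v=3: → [17,23); WM=15

6 9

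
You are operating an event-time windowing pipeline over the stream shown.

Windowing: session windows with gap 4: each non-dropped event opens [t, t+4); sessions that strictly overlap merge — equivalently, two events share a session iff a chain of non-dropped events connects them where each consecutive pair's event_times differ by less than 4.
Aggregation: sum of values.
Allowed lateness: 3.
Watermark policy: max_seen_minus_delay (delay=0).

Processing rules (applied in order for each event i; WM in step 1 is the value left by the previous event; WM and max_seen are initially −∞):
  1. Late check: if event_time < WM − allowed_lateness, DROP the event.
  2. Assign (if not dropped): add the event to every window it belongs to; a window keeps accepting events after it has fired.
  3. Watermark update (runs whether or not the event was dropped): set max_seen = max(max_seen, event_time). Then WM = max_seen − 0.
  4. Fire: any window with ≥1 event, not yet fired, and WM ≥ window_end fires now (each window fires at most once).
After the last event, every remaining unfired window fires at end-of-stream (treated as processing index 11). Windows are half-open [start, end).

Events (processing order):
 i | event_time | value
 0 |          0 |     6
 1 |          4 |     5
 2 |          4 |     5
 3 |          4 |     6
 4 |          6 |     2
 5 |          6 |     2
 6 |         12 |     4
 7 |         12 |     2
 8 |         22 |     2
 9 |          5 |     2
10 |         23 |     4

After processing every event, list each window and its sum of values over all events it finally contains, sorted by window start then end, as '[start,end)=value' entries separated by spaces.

i=0 t=0 v=6: → [0,4); WM=0
i=1 t=4 v=5: → [4,8); WM=4
i=2 t=4 v=5: → [4,8); WM=4
i=3 t=4 v=6: → [4,8); WM=4
i=4 t=6 v=2: → [4,10); WM=6
i=5 t=6 v=2: → [4,10); WM=6
i=6 t=12 v=4: → [12,16); WM=12
i=7 t=12 v=2: → [12,16); WM=12
i=8 t=22 v=2: → [22,26); WM=22
i=9 t=5 v=2: DROP (t<22-3); WM=22
i=10 t=23 v=4: → [22,27); WM=23

[0,4)=6 [4,10)=20 [12,16)=6 [22,27)=6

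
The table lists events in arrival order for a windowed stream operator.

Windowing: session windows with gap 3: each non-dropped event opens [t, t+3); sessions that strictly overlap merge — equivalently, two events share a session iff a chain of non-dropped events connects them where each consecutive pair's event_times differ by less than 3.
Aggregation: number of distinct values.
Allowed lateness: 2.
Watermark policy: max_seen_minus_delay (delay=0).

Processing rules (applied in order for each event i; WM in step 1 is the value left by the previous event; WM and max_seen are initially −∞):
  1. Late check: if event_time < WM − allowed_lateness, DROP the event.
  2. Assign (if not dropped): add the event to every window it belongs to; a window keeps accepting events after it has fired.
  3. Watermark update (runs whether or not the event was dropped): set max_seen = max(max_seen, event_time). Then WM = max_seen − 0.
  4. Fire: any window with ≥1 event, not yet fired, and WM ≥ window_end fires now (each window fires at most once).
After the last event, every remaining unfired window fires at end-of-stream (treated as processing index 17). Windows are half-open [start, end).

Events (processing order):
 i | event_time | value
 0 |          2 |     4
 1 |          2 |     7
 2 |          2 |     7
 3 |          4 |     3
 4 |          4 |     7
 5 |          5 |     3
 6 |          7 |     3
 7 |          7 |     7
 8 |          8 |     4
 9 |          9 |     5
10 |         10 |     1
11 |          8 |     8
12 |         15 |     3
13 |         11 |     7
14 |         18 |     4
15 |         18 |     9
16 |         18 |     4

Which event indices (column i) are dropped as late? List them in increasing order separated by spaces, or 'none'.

13

i=0 t=2 v=4: → [2,5); WM=2
i=1 t=2 v=7: → [2,5); WM=2
i=2 t=2 v=7: → [2,5); WM=2
i=3 t=4 v=3: → [2,7); WM=4
i=4 t=4 v=7: → [2,7); WM=4
i=5 t=5 v=3: → [2,8); WM=5
i=6 t=7 v=3: → [2,10); WM=7
i=7 t=7 v=7: → [2,10); WM=7
i=8 t=8 v=4: → [2,11); WM=8
i=9 t=9 v=5: → [2,12); WM=9
i=10 t=10 v=1: → [2,13); WM=10
i=11 t=8 v=8: → [2,13); WM=10
i=12 t=15 v=3: → [15,18); WM=15
i=13 t=11 v=7: DROP (t<15-2); WM=15
i=14 t=18 v=4: → [18,21); WM=18
i=15 t=18 v=9: → [18,21); WM=18
i=16 t=18 v=4: → [18,21); WM=18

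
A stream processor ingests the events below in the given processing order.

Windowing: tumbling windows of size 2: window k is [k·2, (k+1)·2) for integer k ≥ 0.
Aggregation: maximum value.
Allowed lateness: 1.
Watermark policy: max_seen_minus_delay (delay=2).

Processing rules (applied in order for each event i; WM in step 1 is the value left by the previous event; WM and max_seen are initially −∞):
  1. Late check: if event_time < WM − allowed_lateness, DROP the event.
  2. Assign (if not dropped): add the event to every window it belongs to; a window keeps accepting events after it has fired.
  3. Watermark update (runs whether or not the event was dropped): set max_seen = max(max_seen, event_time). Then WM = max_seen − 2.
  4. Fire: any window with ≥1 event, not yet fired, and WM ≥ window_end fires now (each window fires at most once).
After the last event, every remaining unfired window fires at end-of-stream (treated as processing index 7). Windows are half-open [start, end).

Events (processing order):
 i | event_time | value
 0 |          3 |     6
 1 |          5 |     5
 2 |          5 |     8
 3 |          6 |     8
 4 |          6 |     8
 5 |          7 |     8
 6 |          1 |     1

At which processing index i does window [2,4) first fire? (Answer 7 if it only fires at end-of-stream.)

i=0 t=3 v=6: → [2,4); WM=1
i=1 t=5 v=5: → [4,6); WM=3
i=2 t=5 v=8: → [4,6); WM=3
i=3 t=6 v=8: → [6,8); WM=4; [2,4) fires=6
i=4 t=6 v=8: → [6,8); WM=4
i=5 t=7 v=8: → [6,8); WM=5
i=6 t=1 v=1: DROP (t<5-1); WM=5

3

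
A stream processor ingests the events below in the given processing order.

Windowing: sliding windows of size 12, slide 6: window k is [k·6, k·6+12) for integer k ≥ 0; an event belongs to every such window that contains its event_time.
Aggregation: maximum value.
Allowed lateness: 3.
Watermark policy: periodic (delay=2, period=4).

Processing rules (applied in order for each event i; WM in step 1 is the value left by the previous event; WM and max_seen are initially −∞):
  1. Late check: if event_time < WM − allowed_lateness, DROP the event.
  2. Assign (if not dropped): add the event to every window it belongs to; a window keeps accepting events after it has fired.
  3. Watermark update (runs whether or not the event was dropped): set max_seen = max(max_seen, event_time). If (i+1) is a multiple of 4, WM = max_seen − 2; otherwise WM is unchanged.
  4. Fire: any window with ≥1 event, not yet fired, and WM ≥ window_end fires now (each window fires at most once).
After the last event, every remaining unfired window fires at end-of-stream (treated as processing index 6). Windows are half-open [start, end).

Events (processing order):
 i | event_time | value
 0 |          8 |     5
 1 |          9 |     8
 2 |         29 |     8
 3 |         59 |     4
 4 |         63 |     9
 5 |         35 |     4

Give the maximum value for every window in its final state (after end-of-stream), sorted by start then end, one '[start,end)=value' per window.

[0,12)=8 [6,18)=8 [18,30)=8 [24,36)=8 [48,60)=4 [54,66)=9 [60,72)=9

i=0 t=8 v=5: → [6,18),[0,12); WM=−∞
i=1 t=9 v=8: → [6,18),[0,12); WM=−∞
i=2 t=29 v=8: → [24,36),[18,30); WM=−∞
i=3 t=59 v=4: → [54,66),[48,60); WM=57; [0,12) fires=8 [6,18) fires=8 [18,30) fires=8 [24,36) fires=8
i=4 t=63 v=9: → [60,72),[54,66); WM=57
i=5 t=35 v=4: DROP (t<57-3); WM=57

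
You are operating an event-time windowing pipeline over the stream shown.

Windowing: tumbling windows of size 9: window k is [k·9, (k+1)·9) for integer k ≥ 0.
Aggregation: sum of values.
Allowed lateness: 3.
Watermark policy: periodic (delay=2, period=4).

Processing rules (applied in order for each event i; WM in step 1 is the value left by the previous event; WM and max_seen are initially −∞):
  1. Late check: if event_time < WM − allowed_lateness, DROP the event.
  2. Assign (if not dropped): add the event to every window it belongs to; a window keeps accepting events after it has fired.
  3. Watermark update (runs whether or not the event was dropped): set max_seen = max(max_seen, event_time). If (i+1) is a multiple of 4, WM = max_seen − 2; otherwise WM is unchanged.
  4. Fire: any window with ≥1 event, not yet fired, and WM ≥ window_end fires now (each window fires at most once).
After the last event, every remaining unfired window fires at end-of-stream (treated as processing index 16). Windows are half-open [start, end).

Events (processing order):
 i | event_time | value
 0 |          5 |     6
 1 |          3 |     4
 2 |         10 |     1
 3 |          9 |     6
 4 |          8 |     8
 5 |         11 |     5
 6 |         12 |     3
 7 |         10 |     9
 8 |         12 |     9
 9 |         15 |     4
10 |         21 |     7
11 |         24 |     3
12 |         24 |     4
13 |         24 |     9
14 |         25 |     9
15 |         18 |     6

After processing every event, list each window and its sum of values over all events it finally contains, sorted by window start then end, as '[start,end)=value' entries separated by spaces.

[0,9)=18 [9,18)=37 [18,27)=32

i=0 t=5 v=6: → [0,9); WM=−∞
i=1 t=3 v=4: → [0,9); WM=−∞
i=2 t=10 v=1: → [9,18); WM=−∞
i=3 t=9 v=6: → [9,18); WM=8
i=4 t=8 v=8: → [0,9); WM=8
i=5 t=11 v=5: → [9,18); WM=8
i=6 t=12 v=3: → [9,18); WM=8
i=7 t=10 v=9: → [9,18); WM=10; [0,9) fires=18
i=8 t=12 v=9: → [9,18); WM=10
i=9 t=15 v=4: → [9,18); WM=10
i=10 t=21 v=7: → [18,27); WM=10
i=11 t=24 v=3: → [18,27); WM=22; [9,18) fires=37
i=12 t=24 v=4: → [18,27); WM=22
i=13 t=24 v=9: → [18,27); WM=22
i=14 t=25 v=9: → [18,27); WM=22
i=15 t=18 v=6: DROP (t<22-3); WM=23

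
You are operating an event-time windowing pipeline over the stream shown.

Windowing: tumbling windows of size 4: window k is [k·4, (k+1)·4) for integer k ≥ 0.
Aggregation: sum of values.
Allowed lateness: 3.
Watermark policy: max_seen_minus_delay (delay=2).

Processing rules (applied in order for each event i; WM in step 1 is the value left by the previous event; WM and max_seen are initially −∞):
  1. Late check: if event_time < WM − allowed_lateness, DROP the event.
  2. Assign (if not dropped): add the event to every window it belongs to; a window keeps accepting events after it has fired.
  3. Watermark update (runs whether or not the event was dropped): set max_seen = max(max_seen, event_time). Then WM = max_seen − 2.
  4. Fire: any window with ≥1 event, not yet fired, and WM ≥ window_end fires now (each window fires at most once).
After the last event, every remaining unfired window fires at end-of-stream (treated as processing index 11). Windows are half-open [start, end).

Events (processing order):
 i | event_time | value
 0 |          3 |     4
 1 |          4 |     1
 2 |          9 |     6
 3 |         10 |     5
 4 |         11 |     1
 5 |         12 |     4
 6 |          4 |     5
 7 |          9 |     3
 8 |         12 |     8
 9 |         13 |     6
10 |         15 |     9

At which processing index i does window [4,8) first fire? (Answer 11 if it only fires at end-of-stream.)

3

i=0 t=3 v=4: → [0,4); WM=1
i=1 t=4 v=1: → [4,8); WM=2
i=2 t=9 v=6: → [8,12); WM=7; [0,4) fires=4
i=3 t=10 v=5: → [8,12); WM=8; [4,8) fires=1
i=4 t=11 v=1: → [8,12); WM=9
i=5 t=12 v=4: → [12,16); WM=10
i=6 t=4 v=5: DROP (t<10-3); WM=10
i=7 t=9 v=3: → [8,12); WM=10
i=8 t=12 v=8: → [12,16); WM=10
i=9 t=13 v=6: → [12,16); WM=11
i=10 t=15 v=9: → [12,16); WM=13; [8,12) fires=15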